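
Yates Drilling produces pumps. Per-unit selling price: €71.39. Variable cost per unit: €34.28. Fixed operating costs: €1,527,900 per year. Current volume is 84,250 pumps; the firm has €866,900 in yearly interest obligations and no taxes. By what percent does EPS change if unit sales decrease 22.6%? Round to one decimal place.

-96.6%

Total contribution margin = 84,250 × €37.11 = €3,126,517.50.
Operating income = contribution − fixed costs = €3,126,517.50 − €1,527,900 = €1,598,617.50.
Interest = €866,900.00, so EBIT − I = €731,717.50.
DCL = total CM / (EBIT − I) = €3,126,517.50 / €731,717.50 = 4.2728.
EPS therefore changes by 4.2728 × (-22.6%) = -96.6%.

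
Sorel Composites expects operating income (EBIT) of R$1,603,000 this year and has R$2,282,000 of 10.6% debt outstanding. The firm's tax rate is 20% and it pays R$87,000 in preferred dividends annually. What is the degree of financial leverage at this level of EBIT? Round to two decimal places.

Annual interest charges come to R$241,892.00.
Preferred dividends grossed up pre-tax: R$87,000 / (1 − 0.20) = R$108,750.00.
DFL = EBIT ÷ [EBIT − I − D_p/(1−t)] = R$1,603,000 ÷ [R$1,603,000 − R$241,892.00 − R$108,750.00] = R$1,603,000 ÷ R$1,252,358.00 = 1.2800.

1.28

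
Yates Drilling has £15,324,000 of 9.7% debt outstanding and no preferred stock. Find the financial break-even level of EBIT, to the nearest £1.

Annual interest = 9.7% × £15,324,000 = £1,486,428.00.
Without preferred stock the financial break-even is simply EBIT = interest = £1,486,428.00.

£1,486,428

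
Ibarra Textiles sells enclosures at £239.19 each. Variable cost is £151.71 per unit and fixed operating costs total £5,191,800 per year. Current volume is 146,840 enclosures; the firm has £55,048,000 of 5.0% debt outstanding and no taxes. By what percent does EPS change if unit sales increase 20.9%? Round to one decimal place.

Total contribution margin = 146,840 × £87.48 = £12,845,563.20.
Subtracting fixed costs: EBIT = £12,845,563.20 − £5,191,800 = £7,653,763.20.
Interest = £2,752,400.00, so EBIT − I = £4,901,363.20.
DCL = total CM / (EBIT − I) = £12,845,563.20 / £4,901,363.20 = 2.6208.
%ΔEPS = DCL × %ΔSales = 2.6208 × +20.9% = +54.8%.

+54.8%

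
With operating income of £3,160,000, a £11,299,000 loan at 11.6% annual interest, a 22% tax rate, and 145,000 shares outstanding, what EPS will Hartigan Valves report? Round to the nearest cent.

Interest = £1,310,684.00, so EBT = £3,160,000 − £1,310,684.00 = £1,849,316.00.
Net income = £1,849,316.00 × (1 − 0.22) = £1,442,466.48.
EPS = £1,442,466.48 ÷ 145,000 = £9.95.

£9.95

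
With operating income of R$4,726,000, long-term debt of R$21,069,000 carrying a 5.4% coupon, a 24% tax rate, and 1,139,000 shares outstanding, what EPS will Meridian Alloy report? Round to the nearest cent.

Interest = R$1,137,726.00, so EBT = R$4,726,000 − R$1,137,726.00 = R$3,588,274.00.
Net income = R$3,588,274.00 × (1 − 0.24) = R$2,727,088.24.
EPS = R$2,727,088.24 ÷ 1,139,000 = R$2.39.

R$2.39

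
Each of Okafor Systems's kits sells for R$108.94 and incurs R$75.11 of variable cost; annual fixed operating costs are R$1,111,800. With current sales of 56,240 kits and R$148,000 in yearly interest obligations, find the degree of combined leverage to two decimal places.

2.96

Total contribution margin = 56,240 × R$33.83 = R$1,902,599.20.
Operating income = contribution − fixed costs = R$1,902,599.20 − R$1,111,800 = R$790,799.20. Interest = R$148,000.00.
DOL = R$1,902,599.20 ÷ R$790,799.20 = 2.4059; DFL = R$790,799.20 ÷ R$642,799.20 = 1.2302.
DCL = DOL × DFL = 2.4059 × 1.2302 = 2.9597.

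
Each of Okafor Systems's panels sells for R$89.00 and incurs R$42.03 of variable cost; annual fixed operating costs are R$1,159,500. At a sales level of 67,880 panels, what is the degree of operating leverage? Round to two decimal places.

1.57

Total contribution margin = 67,880 × R$46.97 = R$3,188,323.60.
Subtracting fixed costs: EBIT = R$3,188,323.60 − R$1,159,500 = R$2,028,823.60.
DOL = contribution ÷ EBIT = R$3,188,323.60 ÷ R$2,028,823.60 = 1.5715.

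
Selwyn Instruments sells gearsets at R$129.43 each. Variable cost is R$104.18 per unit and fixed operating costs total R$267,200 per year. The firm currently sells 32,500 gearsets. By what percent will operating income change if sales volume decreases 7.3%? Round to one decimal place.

-10.8%

Contribution at this volume is 32,500 × R$25.25 = R$820,625.00.
Operating income = contribution − fixed costs = R$820,625.00 − R$267,200 = R$553,425.00.
Degree of operating leverage = R$820,625.00 / R$553,425.00 = 1.4828.
So EBIT moves 1.4828 × (-7.3%) = -10.8%.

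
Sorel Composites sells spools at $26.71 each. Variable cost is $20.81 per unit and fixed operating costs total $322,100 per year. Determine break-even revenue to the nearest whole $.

$1,458,185

Contribution margin per unit = $26.71 − $20.81 = $5.90, a CM ratio of $5.90 ÷ $26.71 = 0.2209.
Break-even sales = FC ÷ CM ratio = $322,100 × $26.71 / $5.90 = $1,458,185.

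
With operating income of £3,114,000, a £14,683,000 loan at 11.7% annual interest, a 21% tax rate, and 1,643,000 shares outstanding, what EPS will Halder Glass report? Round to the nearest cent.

£0.67

Interest = £1,717,911.00, so EBT = £3,114,000 − £1,717,911.00 = £1,396,089.00.
After tax at 21%: net income = £1,396,089.00 × 0.79 = £1,102,910.31.
EPS = £1,102,910.31 ÷ 1,643,000 = £0.67.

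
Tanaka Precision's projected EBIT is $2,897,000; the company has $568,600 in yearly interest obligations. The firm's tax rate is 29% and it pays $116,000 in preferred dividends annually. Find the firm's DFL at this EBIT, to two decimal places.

Annual interest charges come to $568,600.00.
Pre-tax preferred-dividend burden = $116,000 ÷ (1 − 0.29) = $163,380.28.
DFL = EBIT ÷ [EBIT − I − D_p/(1−t)] = $2,897,000 ÷ [$2,897,000 − $568,600.00 − $163,380.28] = $2,897,000 ÷ $2,165,019.72 = 1.3381.

1.34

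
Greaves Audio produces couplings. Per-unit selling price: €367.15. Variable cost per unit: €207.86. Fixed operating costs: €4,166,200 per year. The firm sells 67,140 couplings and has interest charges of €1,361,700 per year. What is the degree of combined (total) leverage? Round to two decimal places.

Total contribution margin = 67,140 × €159.29 = €10,694,730.60.
Operating income = contribution − fixed costs = €10,694,730.60 − €4,166,200 = €6,528,530.60. Interest = €1,361,700.00, so EBIT − I = €5,166,830.60.
DCL = contribution ÷ (EBIT − I) = €10,694,730.60 ÷ €5,166,830.60 = 2.0699.

2.07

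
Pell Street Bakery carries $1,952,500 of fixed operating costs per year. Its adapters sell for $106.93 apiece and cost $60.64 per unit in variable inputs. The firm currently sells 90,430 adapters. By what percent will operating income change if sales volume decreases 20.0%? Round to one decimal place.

At 90,430 units, contribution = 90,430 × $46.29 = $4,186,004.70.
Subtracting fixed costs: EBIT = $4,186,004.70 − $1,952,500 = $2,233,504.70.
Degree of operating leverage = $4,186,004.70 / $2,233,504.70 = 1.8742.
%ΔEBIT = DOL × %ΔSales = 1.8742 × -20.0% = -37.5%.

-37.5%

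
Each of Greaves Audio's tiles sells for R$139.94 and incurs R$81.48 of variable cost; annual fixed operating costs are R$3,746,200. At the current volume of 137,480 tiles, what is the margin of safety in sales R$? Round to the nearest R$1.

Unit CM = price − variable cost = R$139.94 − R$81.48 = R$58.46. Break-even units = R$3,746,200 ÷ R$58.46 = 64,081.42; break-even revenue = 64,081.42 × R$139.94 = R$8,967,554.36.
Current sales = 137,480 × R$139.94 = R$19,238,951.20.
Margin of safety = R$19,238,951.20 − R$8,967,554.36 = R$10,271,397.

R$10,271,397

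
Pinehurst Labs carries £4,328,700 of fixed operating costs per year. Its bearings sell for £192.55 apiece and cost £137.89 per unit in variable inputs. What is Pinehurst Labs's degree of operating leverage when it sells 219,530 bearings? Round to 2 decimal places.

Total contribution margin = 219,530 × £54.66 = £11,999,509.80.
Operating income = contribution − fixed costs = £11,999,509.80 − £4,328,700 = £7,670,809.80.
DOL = contribution ÷ EBIT = £11,999,509.80 ÷ £7,670,809.80 = 1.5643.

1.56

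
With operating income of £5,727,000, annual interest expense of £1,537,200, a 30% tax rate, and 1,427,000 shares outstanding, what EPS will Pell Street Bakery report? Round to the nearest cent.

£2.06

Pre-tax income = £5,727,000 − £1,537,200.00 = £4,189,800.00.
Net income = £4,189,800.00 × (1 − 0.30) = £2,932,860.00.
Per share: £2,932,860.00 / 1,427,000 shares = £2.06.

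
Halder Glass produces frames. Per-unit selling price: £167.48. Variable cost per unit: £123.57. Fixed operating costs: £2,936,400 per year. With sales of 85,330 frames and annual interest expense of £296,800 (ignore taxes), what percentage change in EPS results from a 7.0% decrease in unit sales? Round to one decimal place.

-51.1%

At 85,330 units, contribution = 85,330 × £43.91 = £3,746,840.30.
Subtracting fixed costs: EBIT = £3,746,840.30 − £2,936,400 = £810,440.30.
After interest of £296,800.00, pre-tax earnings = £513,640.30.
Degree of combined leverage = contribution ÷ (EBIT − I) = £3,746,840.30 ÷ £513,640.30 = 7.2947.
%ΔEPS = DCL × %ΔSales = 7.2947 × -7.0% = -51.1%.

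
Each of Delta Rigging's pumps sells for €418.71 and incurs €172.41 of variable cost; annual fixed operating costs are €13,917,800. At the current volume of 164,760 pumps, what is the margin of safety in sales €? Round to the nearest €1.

€45,326,400

Each unit contributes €418.71 − €172.41 = €246.30. Break-even units = €13,917,800 ÷ €246.30 = 56,507.51; break-even revenue = 56,507.51 × €418.71 = €23,660,260.00.
Current sales = 164,760 × €418.71 = €68,986,659.60.
Margin of safety = €68,986,659.60 − €23,660,260.00 = €45,326,400.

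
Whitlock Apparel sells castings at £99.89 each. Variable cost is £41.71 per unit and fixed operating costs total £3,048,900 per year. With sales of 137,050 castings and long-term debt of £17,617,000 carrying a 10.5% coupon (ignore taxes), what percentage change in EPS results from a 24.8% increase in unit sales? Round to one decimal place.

+64.3%

At 137,050 units, contribution = 137,050 × £58.18 = £7,973,569.00.
EBIT = £7,973,569.00 − £3,048,900 = £4,924,669.00.
Interest = £1,849,785.00, so EBIT − I = £3,074,884.00.
Degree of combined leverage = contribution ÷ (EBIT − I) = £7,973,569.00 ÷ £3,074,884.00 = 2.5931.
EPS therefore changes by 2.5931 × (+24.8%) = +64.3%.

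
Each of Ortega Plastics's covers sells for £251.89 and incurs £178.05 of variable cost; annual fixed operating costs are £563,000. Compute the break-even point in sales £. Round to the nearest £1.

CM per unit = £251.89 − £178.05 = £73.84; CM ratio = £73.84 / £251.89 = 0.2931.
Break-even sales = FC ÷ CM ratio = £563,000 × £251.89 / £73.84 = £1,920,559.

£1,920,559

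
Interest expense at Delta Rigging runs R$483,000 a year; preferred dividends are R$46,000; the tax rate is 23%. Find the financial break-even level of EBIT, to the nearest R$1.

Grossing the preferred dividend up to pre-tax terms: R$46,000 / (1 − 0.23) = R$59,740.26.
EPS = 0 when EBIT covers interest plus the pre-tax preferred burden: R$483,000 + R$59,740.26 = R$542,740.26.

R$542,740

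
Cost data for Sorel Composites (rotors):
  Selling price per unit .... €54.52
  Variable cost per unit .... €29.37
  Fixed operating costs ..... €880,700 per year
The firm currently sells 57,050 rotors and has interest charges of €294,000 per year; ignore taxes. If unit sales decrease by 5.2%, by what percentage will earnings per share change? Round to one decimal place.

-28.7%

At 57,050 units, contribution = 57,050 × €25.15 = €1,434,807.50.
EBIT = €1,434,807.50 − €880,700 = €554,107.50.
After interest of €294,000.00, pre-tax earnings = €260,107.50.
DCL = total CM / (EBIT − I) = €1,434,807.50 / €260,107.50 = 5.5162.
%ΔEPS = DCL × %ΔSales = 5.5162 × -5.2% = -28.7%.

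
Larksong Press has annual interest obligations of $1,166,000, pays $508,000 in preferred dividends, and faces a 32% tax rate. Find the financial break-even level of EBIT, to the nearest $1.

Preferred dividends are paid after tax, so their pre-tax equivalent is $508,000 ÷ (1 − 0.32) = $747,058.82.
EPS = 0 when EBIT covers interest plus the pre-tax preferred burden: $1,166,000 + $747,058.82 = $1,913,058.82.

$1,913,059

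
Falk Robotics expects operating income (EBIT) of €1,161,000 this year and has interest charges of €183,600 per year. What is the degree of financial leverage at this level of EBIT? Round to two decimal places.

1.19

Annual interest charges come to €183,600.00.
Degree of financial leverage = EBIT / (EBIT − interest) = €1,161,000 / €977,400.00 = 1.1878.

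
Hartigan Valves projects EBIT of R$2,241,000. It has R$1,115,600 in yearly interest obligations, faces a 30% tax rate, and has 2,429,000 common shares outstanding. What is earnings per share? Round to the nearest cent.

Interest = R$1,115,600.00, so EBT = R$2,241,000 − R$1,115,600.00 = R$1,125,400.00.
After tax at 30%: net income = R$1,125,400.00 × 0.70 = R$787,780.00.
Per share: R$787,780.00 / 2,429,000 shares = R$0.32.

R$0.32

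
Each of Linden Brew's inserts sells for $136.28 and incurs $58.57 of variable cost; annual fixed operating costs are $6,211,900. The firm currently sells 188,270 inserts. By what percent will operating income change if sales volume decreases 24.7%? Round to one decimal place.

Contribution at this volume is 188,270 × $77.71 = $14,630,461.70.
Operating income = contribution − fixed costs = $14,630,461.70 − $6,211,900 = $8,418,561.70.
So DOL = total CM / EBIT = $14,630,461.70 / $8,418,561.70 = 1.7379.
Operating income changes by 1.7379 × -24.7% = -42.9%.

-42.9%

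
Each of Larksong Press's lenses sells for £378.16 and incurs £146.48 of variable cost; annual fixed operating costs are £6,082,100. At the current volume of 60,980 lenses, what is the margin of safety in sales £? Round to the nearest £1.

£13,132,681

Each unit contributes £378.16 − £146.48 = £231.68. Break-even units = £6,082,100 ÷ £231.68 = 26,252.16; break-even revenue = 26,252.16 × £378.16 = £9,927,516.13.
Actual sales revenue = 60,980 × £378.16 = £23,060,196.80.
Margin of safety = £23,060,196.80 − £9,927,516.13 = £13,132,681.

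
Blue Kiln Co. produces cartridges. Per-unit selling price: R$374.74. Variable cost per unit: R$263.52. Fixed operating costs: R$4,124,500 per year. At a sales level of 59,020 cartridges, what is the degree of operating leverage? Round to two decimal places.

2.69

Total contribution margin = 59,020 × R$111.22 = R$6,564,204.40.
Operating income = contribution − fixed costs = R$6,564,204.40 − R$4,124,500 = R$2,439,704.40.
So DOL = total CM / EBIT = R$6,564,204.40 / R$2,439,704.40 = 2.6906.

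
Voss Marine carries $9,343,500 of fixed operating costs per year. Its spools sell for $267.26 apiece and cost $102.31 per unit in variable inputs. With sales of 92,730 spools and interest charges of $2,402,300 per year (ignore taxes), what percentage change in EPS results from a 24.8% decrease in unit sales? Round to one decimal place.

-106.9%

At 92,730 units, contribution = 92,730 × $164.95 = $15,295,813.50.
Subtracting fixed costs: EBIT = $15,295,813.50 − $9,343,500 = $5,952,313.50.
After interest of $2,402,300.00, pre-tax earnings = $3,550,013.50.
DCL = total CM / (EBIT − I) = $15,295,813.50 / $3,550,013.50 = 4.3087.
EPS therefore changes by 4.3087 × (-24.8%) = -106.9%.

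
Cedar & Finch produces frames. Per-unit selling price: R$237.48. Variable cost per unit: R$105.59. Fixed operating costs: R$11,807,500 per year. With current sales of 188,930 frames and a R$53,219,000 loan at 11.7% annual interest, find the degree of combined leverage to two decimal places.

3.62

Contribution at this volume is 188,930 × R$131.89 = R$24,917,977.70.
Operating income = contribution − fixed costs = R$24,917,977.70 − R$11,807,500 = R$13,110,477.70. Interest = R$6,226,623.00, so EBIT − I = R$6,883,854.70.
DCL = contribution ÷ (EBIT − I) = R$24,917,977.70 ÷ R$6,883,854.70 = 3.6198.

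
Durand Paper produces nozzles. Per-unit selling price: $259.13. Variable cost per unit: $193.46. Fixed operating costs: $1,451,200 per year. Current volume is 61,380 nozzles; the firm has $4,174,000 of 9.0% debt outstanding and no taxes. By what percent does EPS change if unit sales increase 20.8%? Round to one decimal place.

+38.0%

Contribution at this volume is 61,380 × $65.67 = $4,030,824.60.
EBIT = $4,030,824.60 − $1,451,200 = $2,579,624.60.
Interest = $375,660.00, so EBIT − I = $2,203,964.60.
Degree of combined leverage = contribution ÷ (EBIT − I) = $4,030,824.60 ÷ $2,203,964.60 = 1.8289.
EPS therefore changes by 1.8289 × (+20.8%) = +38.0%.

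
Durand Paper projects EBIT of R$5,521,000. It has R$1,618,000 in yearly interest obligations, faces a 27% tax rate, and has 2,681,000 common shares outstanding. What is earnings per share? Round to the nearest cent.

R$1.06

Interest = R$1,618,000.00, so EBT = R$5,521,000 − R$1,618,000.00 = R$3,903,000.00.
After tax at 27%: net income = R$3,903,000.00 × 0.73 = R$2,849,190.00.
Per share: R$2,849,190.00 / 2,681,000 shares = R$1.06.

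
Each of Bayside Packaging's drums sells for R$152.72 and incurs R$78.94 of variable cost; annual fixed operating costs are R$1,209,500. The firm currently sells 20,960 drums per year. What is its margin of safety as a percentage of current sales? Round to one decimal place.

21.8%

Each unit contributes R$152.72 − R$78.94 = R$73.78. Break-even units = R$1,209,500 ÷ R$73.78 = 16,393.33; break-even revenue = 16,393.33 × R$152.72 = R$2,503,589.59.
Actual sales revenue = 20,960 × R$152.72 = R$3,201,011.20.
Margin of safety = (R$3,201,011.20 − R$2,503,589.59) ÷ R$3,201,011.20 = 21.8%.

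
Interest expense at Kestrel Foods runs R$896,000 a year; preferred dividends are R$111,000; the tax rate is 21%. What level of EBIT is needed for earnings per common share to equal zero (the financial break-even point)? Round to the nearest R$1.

Preferred dividends are paid after tax, so their pre-tax equivalent is R$111,000 ÷ (1 − 0.21) = R$140,506.33.
EPS = 0 when EBIT covers interest plus the pre-tax preferred burden: R$896,000 + R$140,506.33 = R$1,036,506.33.

R$1,036,506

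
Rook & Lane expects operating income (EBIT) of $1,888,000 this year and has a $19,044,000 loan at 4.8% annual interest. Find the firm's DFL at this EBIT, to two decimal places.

1.94

Interest = $914,112.00.
Degree of financial leverage = EBIT / (EBIT − interest) = $1,888,000 / $973,888.00 = 1.9386.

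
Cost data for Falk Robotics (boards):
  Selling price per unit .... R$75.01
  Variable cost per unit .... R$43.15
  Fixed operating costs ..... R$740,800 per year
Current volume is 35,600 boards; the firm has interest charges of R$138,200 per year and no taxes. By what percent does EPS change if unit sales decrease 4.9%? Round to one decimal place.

-21.8%

At 35,600 units, contribution = 35,600 × R$31.86 = R$1,134,216.00.
EBIT = R$1,134,216.00 − R$740,800 = R$393,416.00.
Interest = R$138,200.00, so EBIT − I = R$255,216.00.
Degree of combined leverage = contribution ÷ (EBIT − I) = R$1,134,216.00 ÷ R$255,216.00 = 4.4441.
%ΔEPS = DCL × %ΔSales = 4.4441 × -4.9% = -21.8%.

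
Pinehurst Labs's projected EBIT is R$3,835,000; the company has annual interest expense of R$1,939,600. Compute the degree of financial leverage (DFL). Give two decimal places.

2.02

Interest = R$1,939,600.00.
Degree of financial leverage = EBIT / (EBIT − interest) = R$3,835,000 / R$1,895,400.00 = 2.0233.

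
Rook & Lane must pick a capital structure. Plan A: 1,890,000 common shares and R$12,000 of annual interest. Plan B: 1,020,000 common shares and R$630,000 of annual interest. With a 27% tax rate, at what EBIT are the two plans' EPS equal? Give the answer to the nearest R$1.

R$1,354,552

Set EPS_A = EPS_B: (EBIT − R$12,000)(1 − 0.27) ÷ 1,890,000 = (EBIT − R$630,000)(1 − 0.27) ÷ 1,020,000.
Cancelling (1 − t) and cross-multiplying: 1,020,000·(EBIT − 12,000) = 1,890,000·(EBIT − 630,000).
EBIT × (1,890,000 − 1,020,000) = 630,000 × 1,890,000 − 12,000 × 1,020,000 = 1,178,460,000,000, so EBIT = 1,178,460,000,000 ÷ 870,000 = 1,354,551.72.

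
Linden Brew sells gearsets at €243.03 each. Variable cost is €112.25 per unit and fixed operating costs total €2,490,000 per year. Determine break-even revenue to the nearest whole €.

Contribution margin per unit = €243.03 − €112.25 = €130.78, a CM ratio of €130.78 ÷ €243.03 = 0.5381.
Break-even sales = FC ÷ CM ratio = €2,490,000 × €243.03 / €130.78 = €4,627,196.

€4,627,196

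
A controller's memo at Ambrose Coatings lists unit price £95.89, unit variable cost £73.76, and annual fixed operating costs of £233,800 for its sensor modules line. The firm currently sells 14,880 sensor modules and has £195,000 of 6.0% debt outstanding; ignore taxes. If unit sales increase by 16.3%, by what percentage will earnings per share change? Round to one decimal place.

Contribution at this volume is 14,880 × £22.13 = £329,294.40.
Subtracting fixed costs: EBIT = £329,294.40 − £233,800 = £95,494.40.
After interest of £11,700.00, pre-tax earnings = £83,794.40.
DCL = total CM / (EBIT − I) = £329,294.40 / £83,794.40 = 3.9298.
%ΔEPS = DCL × %ΔSales = 3.9298 × +16.3% = +64.1%.

+64.1%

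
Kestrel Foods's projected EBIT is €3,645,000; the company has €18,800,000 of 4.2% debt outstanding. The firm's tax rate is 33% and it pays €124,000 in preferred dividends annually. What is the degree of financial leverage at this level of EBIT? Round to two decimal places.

Annual interest charges come to €789,600.00.
Pre-tax preferred-dividend burden = €124,000 ÷ (1 − 0.33) = €185,074.63.
DFL = EBIT ÷ [EBIT − I − D_p/(1−t)] = €3,645,000 ÷ [€3,645,000 − €789,600.00 − €185,074.63] = €3,645,000 ÷ €2,670,325.37 = 1.3650.

1.37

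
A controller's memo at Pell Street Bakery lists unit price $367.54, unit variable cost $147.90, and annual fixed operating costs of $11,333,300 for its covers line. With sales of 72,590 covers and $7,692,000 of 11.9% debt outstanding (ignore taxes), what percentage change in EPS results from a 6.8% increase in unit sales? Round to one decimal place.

+29.3%

Total contribution margin = 72,590 × $219.64 = $15,943,667.60.
Operating income = contribution − fixed costs = $15,943,667.60 − $11,333,300 = $4,610,367.60.
After interest of $915,348.00, pre-tax earnings = $3,695,019.60.
Degree of combined leverage = contribution ÷ (EBIT − I) = $15,943,667.60 ÷ $3,695,019.60 = 4.3149.
%ΔEPS = DCL × %ΔSales = 4.3149 × +6.8% = +29.3%.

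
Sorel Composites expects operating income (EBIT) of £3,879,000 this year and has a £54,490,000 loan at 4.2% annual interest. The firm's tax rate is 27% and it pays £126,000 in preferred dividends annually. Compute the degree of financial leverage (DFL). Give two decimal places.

2.74

Interest = £2,288,580.00.
Pre-tax preferred-dividend burden = £126,000 ÷ (1 − 0.27) = £172,602.74.
DFL = EBIT ÷ [EBIT − I − D_p/(1−t)] = £3,879,000 ÷ [£3,879,000 − £2,288,580.00 − £172,602.74] = £3,879,000 ÷ £1,417,817.26 = 2.7359.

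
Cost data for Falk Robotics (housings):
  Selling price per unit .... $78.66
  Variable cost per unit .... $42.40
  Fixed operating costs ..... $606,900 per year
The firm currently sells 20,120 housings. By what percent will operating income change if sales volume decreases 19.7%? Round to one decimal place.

Contribution at this volume is 20,120 × $36.26 = $729,551.20.
Subtracting fixed costs: EBIT = $729,551.20 − $606,900 = $122,651.20.
Degree of operating leverage = $729,551.20 / $122,651.20 = 5.9482.
%ΔEBIT = DOL × %ΔSales = 5.9482 × -19.7% = -117.2%.

-117.2%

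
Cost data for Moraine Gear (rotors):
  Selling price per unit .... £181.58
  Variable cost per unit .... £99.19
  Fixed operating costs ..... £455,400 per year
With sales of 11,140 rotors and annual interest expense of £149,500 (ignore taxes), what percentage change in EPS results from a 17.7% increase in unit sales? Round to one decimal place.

Contribution at this volume is 11,140 × £82.39 = £917,824.60.
EBIT = £917,824.60 − £455,400 = £462,424.60.
After interest of £149,500.00, pre-tax earnings = £312,924.60.
Degree of combined leverage = contribution ÷ (EBIT − I) = £917,824.60 ÷ £312,924.60 = 2.9331.
%ΔEPS = DCL × %ΔSales = 2.9331 × +17.7% = +51.9%.

+51.9%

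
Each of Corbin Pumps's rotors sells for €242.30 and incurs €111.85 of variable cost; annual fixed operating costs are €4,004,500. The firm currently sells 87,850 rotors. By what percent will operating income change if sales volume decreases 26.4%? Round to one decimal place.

Contribution at this volume is 87,850 × €130.45 = €11,460,032.50.
EBIT = €11,460,032.50 − €4,004,500 = €7,455,532.50.
Degree of operating leverage = €11,460,032.50 / €7,455,532.50 = 1.5371.
So EBIT moves 1.5371 × (-26.4%) = -40.6%.

-40.6%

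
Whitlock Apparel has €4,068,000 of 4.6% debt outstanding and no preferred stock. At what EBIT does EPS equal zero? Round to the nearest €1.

€187,128

Annual interest = 4.6% × €4,068,000 = €187,128.00.
Without preferred stock the financial break-even is simply EBIT = interest = €187,128.00.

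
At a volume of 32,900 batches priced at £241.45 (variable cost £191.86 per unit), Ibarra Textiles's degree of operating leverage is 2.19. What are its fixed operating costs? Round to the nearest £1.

At 32,900 units, contribution = 32,900 × £49.59 = £1,631,511.00.
DOL = contribution / EBIT, so EBIT = £1,631,511.00 / 2.19 = £744,982.19.
And FC = contribution − EBIT = £1,631,511.00 − £744,982.19 = £886,529.

£886,529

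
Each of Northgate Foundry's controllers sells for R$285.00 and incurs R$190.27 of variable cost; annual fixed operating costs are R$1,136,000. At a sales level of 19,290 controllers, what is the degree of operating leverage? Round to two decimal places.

Total contribution margin = 19,290 × R$94.73 = R$1,827,341.70.
EBIT = R$1,827,341.70 − R$1,136,000 = R$691,341.70.
So DOL = total CM / EBIT = R$1,827,341.70 / R$691,341.70 = 2.6432.

2.64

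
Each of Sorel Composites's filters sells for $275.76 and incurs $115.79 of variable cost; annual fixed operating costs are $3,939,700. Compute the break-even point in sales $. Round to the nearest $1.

Contribution margin per unit = $275.76 − $115.79 = $159.97, a CM ratio of $159.97 ÷ $275.76 = 0.5801.
Break-even revenue = fixed costs × price ÷ CM = $3,939,700 × $275.76 ÷ $159.97 = $6,791,346.

$6,791,346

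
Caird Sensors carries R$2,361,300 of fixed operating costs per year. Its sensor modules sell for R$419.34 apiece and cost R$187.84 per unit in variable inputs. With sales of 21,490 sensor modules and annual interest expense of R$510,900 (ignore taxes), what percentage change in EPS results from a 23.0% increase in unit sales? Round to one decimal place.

+54.4%

At 21,490 units, contribution = 21,490 × R$231.50 = R$4,974,935.00.
EBIT = R$4,974,935.00 − R$2,361,300 = R$2,613,635.00.
After interest of R$510,900.00, pre-tax earnings = R$2,102,735.00.
Degree of combined leverage = contribution ÷ (EBIT − I) = R$4,974,935.00 ÷ R$2,102,735.00 = 2.3659.
EPS therefore changes by 2.3659 × (+23.0%) = +54.4%.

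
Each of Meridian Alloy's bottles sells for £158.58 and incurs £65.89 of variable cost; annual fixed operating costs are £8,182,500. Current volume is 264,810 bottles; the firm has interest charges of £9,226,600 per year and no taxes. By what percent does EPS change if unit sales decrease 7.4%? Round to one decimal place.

At 264,810 units, contribution = 264,810 × £92.69 = £24,545,238.90.
EBIT = £24,545,238.90 − £8,182,500 = £16,362,738.90.
Interest = £9,226,600.00, so EBIT − I = £7,136,138.90.
Degree of combined leverage = contribution ÷ (EBIT − I) = £24,545,238.90 ÷ £7,136,138.90 = 3.4396.
EPS therefore changes by 3.4396 × (-7.4%) = -25.5%.

-25.5%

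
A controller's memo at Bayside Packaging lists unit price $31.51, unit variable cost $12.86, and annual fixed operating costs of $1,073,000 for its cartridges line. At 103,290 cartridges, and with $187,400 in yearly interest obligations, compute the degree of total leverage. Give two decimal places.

Total contribution margin = 103,290 × $18.65 = $1,926,358.50.
EBIT = $1,926,358.50 − $1,073,000 = $853,358.50. Interest = $187,400.00, so EBIT − I = $665,958.50.
Degree of total leverage = total CM / (EBIT − interest) = $1,926,358.50 / $665,958.50 = 2.8926.

2.89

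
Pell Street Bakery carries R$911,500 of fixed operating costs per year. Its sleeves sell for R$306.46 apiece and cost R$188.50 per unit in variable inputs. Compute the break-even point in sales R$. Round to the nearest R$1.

R$2,368,076

CM per unit = R$306.46 − R$188.50 = R$117.96; CM ratio = R$117.96 / R$306.46 = 0.3849.
Break-even sales = FC ÷ CM ratio = R$911,500 × R$306.46 / R$117.96 = R$2,368,076.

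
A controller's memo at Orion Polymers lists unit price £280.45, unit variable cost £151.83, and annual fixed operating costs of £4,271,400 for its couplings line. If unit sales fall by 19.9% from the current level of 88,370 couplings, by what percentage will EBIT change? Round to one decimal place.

Total contribution margin = 88,370 × £128.62 = £11,366,149.40.
EBIT = £11,366,149.40 − £4,271,400 = £7,094,749.40.
So DOL = total CM / EBIT = £11,366,149.40 / £7,094,749.40 = 1.6021.
So EBIT moves 1.6021 × (-19.9%) = -31.9%.

-31.9%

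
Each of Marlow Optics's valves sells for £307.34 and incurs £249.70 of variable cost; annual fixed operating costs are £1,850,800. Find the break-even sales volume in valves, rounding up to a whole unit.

Unit CM = price − variable cost = £307.34 − £249.70 = £57.64.
Break-even Q = £1,850,800 / £57.64 = 32,109.65 → 32,110 valves.

32,110 valves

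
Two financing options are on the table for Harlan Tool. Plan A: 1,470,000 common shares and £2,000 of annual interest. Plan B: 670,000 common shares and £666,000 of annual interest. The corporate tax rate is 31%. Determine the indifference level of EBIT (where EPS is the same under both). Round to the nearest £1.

£1,222,100

Set EPS_A = EPS_B: (EBIT − £2,000)(1 − 0.31) ÷ 1,470,000 = (EBIT − £666,000)(1 − 0.31) ÷ 670,000.
The (1 − t) factor cancels: (EBIT − 2,000) × 670,000 = (EBIT − 666,000) × 1,470,000.
Solving, EBIT = (666,000·1,470,000 − 2,000·670,000) / (1,470,000 − 670,000) = 977,680,000,000 / 800,000 = 1,222,100.00.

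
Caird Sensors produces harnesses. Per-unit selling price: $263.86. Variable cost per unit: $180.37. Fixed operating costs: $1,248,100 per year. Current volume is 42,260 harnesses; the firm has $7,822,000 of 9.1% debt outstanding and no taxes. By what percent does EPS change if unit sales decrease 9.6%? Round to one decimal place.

-21.6%

Total contribution margin = 42,260 × $83.49 = $3,528,287.40.
EBIT = $3,528,287.40 − $1,248,100 = $2,280,187.40.
Interest = $711,802.00, so EBIT − I = $1,568,385.40.
DCL = total CM / (EBIT − I) = $3,528,287.40 / $1,568,385.40 = 2.2496.
%ΔEPS = DCL × %ΔSales = 2.2496 × -9.6% = -21.6%.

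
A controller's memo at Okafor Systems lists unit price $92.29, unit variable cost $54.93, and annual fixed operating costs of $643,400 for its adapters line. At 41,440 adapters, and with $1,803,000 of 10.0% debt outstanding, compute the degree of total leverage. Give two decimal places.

2.14

Total contribution margin = 41,440 × $37.36 = $1,548,198.40.
Operating income = contribution − fixed costs = $1,548,198.40 − $643,400 = $904,798.40. Interest = $180,300.00.
DOL = $1,548,198.40 ÷ $904,798.40 = 1.7111; DFL = $904,798.40 ÷ $724,498.40 = 1.2489.
DCL = DOL × DFL = 1.7111 × 1.2489 = 2.1370.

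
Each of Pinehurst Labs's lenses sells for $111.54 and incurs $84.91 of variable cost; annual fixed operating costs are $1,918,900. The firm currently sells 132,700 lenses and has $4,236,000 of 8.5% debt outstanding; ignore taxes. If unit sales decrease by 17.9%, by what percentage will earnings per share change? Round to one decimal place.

Contribution at this volume is 132,700 × $26.63 = $3,533,801.00.
EBIT = $3,533,801.00 − $1,918,900 = $1,614,901.00.
After interest of $360,060.00, pre-tax earnings = $1,254,841.00.
Degree of combined leverage = contribution ÷ (EBIT − I) = $3,533,801.00 ÷ $1,254,841.00 = 2.8161.
EPS therefore changes by 2.8161 × (-17.9%) = -50.4%.

-50.4%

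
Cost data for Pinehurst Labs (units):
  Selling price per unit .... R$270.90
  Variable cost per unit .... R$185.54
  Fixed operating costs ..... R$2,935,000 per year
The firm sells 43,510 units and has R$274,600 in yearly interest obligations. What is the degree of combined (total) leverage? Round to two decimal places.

Total contribution margin = 43,510 × R$85.36 = R$3,714,013.60.
Subtracting fixed costs: EBIT = R$3,714,013.60 − R$2,935,000 = R$779,013.60. Interest = R$274,600.00, so EBIT − I = R$504,413.60.
Degree of total leverage = total CM / (EBIT − interest) = R$3,714,013.60 / R$504,413.60 = 7.3630.

7.36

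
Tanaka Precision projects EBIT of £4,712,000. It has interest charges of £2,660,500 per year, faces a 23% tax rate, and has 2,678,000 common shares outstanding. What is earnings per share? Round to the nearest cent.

Interest = £2,660,500.00, so EBT = £4,712,000 − £2,660,500.00 = £2,051,500.00.
After tax at 23%: net income = £2,051,500.00 × 0.77 = £1,579,655.00.
Per share: £1,579,655.00 / 2,678,000 shares = £0.59.

£0.59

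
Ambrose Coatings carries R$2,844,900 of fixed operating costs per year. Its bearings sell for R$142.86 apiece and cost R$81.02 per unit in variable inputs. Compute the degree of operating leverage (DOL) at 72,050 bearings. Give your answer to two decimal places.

Contribution at this volume is 72,050 × R$61.84 = R$4,455,572.00.
Operating income = contribution − fixed costs = R$4,455,572.00 − R$2,844,900 = R$1,610,672.00.
Degree of operating leverage = R$4,455,572.00 / R$1,610,672.00 = 2.7663.

2.77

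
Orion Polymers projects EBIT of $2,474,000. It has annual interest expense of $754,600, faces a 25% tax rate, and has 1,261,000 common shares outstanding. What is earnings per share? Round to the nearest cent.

Interest = $754,600.00, so EBT = $2,474,000 − $754,600.00 = $1,719,400.00.
After tax at 25%: net income = $1,719,400.00 × 0.75 = $1,289,550.00.
EPS = $1,289,550.00 ÷ 1,261,000 = $1.02.

$1.02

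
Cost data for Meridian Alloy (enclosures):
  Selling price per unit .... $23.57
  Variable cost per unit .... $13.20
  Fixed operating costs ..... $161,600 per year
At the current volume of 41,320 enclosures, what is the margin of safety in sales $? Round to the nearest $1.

$606,611

Each unit contributes $23.57 − $13.20 = $10.37. Break-even units = $161,600 ÷ $10.37 = 15,583.41; break-even revenue = 15,583.41 × $23.57 = $367,301.06.
Actual sales revenue = 41,320 × $23.57 = $973,912.40.
Margin of safety = $973,912.40 − $367,301.06 = $606,611.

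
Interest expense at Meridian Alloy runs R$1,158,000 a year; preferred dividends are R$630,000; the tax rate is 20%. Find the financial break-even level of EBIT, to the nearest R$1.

R$1,945,500

Preferred dividends are paid after tax, so their pre-tax equivalent is R$630,000 ÷ (1 − 0.20) = R$787,500.00.
EPS = 0 when EBIT covers interest plus the pre-tax preferred burden: R$1,158,000 + R$787,500.00 = R$1,945,500.00.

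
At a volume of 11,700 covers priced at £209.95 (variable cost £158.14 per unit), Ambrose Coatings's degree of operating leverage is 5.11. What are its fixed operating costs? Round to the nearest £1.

Contribution at this volume is 11,700 × £51.81 = £606,177.00.
DOL = contribution / EBIT, so EBIT = £606,177.00 / 5.11 = £118,625.64.
Fixed costs = CM − EBIT = £606,177.00 − £118,625.64 = £487,551.

£487,551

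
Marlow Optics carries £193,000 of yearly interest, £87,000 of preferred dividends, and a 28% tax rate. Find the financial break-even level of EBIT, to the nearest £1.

£313,833

Preferred dividends are paid after tax, so their pre-tax equivalent is £87,000 ÷ (1 − 0.28) = £120,833.33.
EPS = 0 when EBIT covers interest plus the pre-tax preferred burden: £193,000 + £120,833.33 = £313,833.33.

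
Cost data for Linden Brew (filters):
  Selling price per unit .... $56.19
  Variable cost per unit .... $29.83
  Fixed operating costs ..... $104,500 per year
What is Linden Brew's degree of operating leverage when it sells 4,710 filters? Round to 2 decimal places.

6.32

Total contribution margin = 4,710 × $26.36 = $124,155.60.
EBIT = $124,155.60 − $104,500 = $19,655.60.
So DOL = total CM / EBIT = $124,155.60 / $19,655.60 = 6.3166.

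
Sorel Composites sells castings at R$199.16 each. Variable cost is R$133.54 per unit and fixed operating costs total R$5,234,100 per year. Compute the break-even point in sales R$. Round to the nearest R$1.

CM per unit = R$199.16 − R$133.54 = R$65.62; CM ratio = R$65.62 / R$199.16 = 0.3295.
Break-even revenue = fixed costs × price ÷ CM = R$5,234,100 × R$199.16 ÷ R$65.62 = R$15,885,757.

R$15,885,757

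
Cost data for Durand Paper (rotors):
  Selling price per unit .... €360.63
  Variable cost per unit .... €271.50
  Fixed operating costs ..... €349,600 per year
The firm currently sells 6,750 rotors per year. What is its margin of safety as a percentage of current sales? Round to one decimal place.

41.9%

Each unit contributes €360.63 − €271.50 = €89.13. Break-even units = €349,600 ÷ €89.13 = 3,922.36; break-even revenue = 3,922.36 × €360.63 = €1,414,520.90.
Current sales = 6,750 × €360.63 = €2,434,252.50.
Margin of safety = (€2,434,252.50 − €1,414,520.90) ÷ €2,434,252.50 = 41.9%.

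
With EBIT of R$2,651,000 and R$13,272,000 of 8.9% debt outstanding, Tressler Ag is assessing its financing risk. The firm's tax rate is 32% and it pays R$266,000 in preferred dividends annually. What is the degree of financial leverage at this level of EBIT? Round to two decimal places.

Interest = R$1,181,208.00.
Preferred dividends grossed up pre-tax: R$266,000 / (1 − 0.32) = R$391,176.47.
DFL = EBIT ÷ [EBIT − I − D_p/(1−t)] = R$2,651,000 ÷ [R$2,651,000 − R$1,181,208.00 − R$391,176.47] = R$2,651,000 ÷ R$1,078,615.53 = 2.4578.

2.46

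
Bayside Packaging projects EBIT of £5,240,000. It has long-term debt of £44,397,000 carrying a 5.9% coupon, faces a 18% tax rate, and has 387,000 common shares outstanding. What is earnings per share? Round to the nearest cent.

Pre-tax income = £5,240,000 − £2,619,423.00 = £2,620,577.00.
After tax at 18%: net income = £2,620,577.00 × 0.82 = £2,148,873.14.
Per share: £2,148,873.14 / 387,000 shares = £5.55.

£5.55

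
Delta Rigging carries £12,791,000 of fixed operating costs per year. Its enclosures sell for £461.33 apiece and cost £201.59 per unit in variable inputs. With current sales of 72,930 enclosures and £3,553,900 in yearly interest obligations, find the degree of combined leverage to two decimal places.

7.29

Contribution at this volume is 72,930 × £259.74 = £18,942,838.20.
EBIT = £18,942,838.20 − £12,791,000 = £6,151,838.20. Interest = £3,553,900.00, so EBIT − I = £2,597,938.20.
Degree of total leverage = total CM / (EBIT − interest) = £18,942,838.20 / £2,597,938.20 = 7.2915.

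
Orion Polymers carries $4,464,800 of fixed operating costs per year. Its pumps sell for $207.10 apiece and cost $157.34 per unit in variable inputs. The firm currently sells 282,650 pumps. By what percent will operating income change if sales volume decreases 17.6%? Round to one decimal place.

-25.8%

At 282,650 units, contribution = 282,650 × $49.76 = $14,064,664.00.
Subtracting fixed costs: EBIT = $14,064,664.00 − $4,464,800 = $9,599,864.00.
So DOL = total CM / EBIT = $14,064,664.00 / $9,599,864.00 = 1.4651.
%ΔEBIT = DOL × %ΔSales = 1.4651 × -17.6% = -25.8%.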